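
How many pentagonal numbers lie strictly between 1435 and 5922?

The n-th pentagonal number is n(3n−1)/2.
Smallest index with value > 1435: n = 32 (giving 1520).
Largest index with value < 5922: n = 62 (giving 5735).
Indices 32 through 62: 31 terms.

31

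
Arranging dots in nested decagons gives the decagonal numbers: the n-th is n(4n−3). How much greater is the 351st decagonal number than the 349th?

351·(4·351 − 3) = 491751 and 349·(4·349 − 3) = 486157.
Difference: 491751 − 486157 = 5594.

5594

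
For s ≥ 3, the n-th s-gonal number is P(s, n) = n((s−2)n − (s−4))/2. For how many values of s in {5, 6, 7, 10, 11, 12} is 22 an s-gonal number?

s = 5: P(5, 4) = 22. ✓
s = 6: P(6, 3) = 15 and P(6, 4) = 28; 22 is not s-gonal.
s = 7: P(7, 3) = 18 and P(7, 4) = 34; 22 is not s-gonal.
s = 10: P(10, 2) = 10 and P(10, 3) = 27; 22 is not s-gonal.
s = 11: P(11, 2) = 11 and P(11, 3) = 30; 22 is not s-gonal.
s = 12: P(12, 2) = 12 and P(12, 3) = 33; 22 is not s-gonal.
Hits: s ∈ {5} → 1.

1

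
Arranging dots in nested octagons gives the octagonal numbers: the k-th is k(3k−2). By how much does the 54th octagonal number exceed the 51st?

54·(3·54 − 2) = 8640 and 51·(3·51 − 2) = 7701.
Difference: 8640 − 7701 = 939.

939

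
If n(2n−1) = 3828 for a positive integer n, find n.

44

Set n(2n−1) = 3828, giving 2n² − n − 3828 = 0.
So n = (1 + 175) / 4 = 176/4 = 44.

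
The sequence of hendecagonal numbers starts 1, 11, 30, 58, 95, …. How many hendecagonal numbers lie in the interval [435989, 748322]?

97

The n-th hendecagonal number is n(9n−7)/2.
Smallest index with value ≥ 435989: n = 312 (giving 436956).
Largest index with value ≤ 748322: n = 408 (giving 747660).
Indices 312 through 408: 97 terms.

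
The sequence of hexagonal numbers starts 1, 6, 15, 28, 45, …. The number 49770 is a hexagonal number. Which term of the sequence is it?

158

Set n(2n−1) = 49770, giving 2n² − n − 49770 = 0.
The discriminant is 1 + 8·49770 = 398161, and √398161 = 631.
So n = (1 + 631) / 4 = 632/4 = 158.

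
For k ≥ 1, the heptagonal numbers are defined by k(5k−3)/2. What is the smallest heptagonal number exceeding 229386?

230584

Solve n(5n−3)/2 > 229386 for integer n.
The largest n with value ≤ 229386 is 303 (since 229068 ≤ 229386 < 230584), so the first above is n = 304, value 230584.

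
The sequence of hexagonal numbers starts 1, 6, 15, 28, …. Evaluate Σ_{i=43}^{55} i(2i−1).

62153

Σ i(2i−1) = 2Σi² − Σi over i = 43..55.
Σi = 1540 − 903 = 637 and Σi² = 56980 − 25585 = 31395.
2·31395 − 1·637 = 62153.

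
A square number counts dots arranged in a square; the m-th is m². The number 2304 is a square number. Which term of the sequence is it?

We need n² = 2304, so n = √2304 = 48.

48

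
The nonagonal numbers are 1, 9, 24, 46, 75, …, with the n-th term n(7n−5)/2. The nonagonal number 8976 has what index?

Set n(7n−5)/2 = 8976, giving 7n² − 5n − 17952 = 0.
So n = (5 + 709) / 14 = 714/14 = 51.
Check: 51·(7·51 − 5)/2 = 8976. ✓

51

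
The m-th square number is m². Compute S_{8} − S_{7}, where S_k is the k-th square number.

n² − (n−1)² = 2n − 1, so 8² − 7² = 2·8 − 1 = 15.

15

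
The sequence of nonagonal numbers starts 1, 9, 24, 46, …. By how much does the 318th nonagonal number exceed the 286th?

318·(7·318 − 5)/2 = 353139 and 286·(7·286 − 5)/2 = 285571.
Difference: 353139 − 285571 = 67568.

67568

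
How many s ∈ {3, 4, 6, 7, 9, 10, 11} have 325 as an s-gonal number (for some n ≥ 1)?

s = 3: P(3, 25) = 325. ✓
s = 4: P(4, 18) = 324 and P(4, 19) = 361; 325 is not s-gonal.
s = 6: P(6, 13) = 325. ✓
s = 7: P(7, 11) = 286 and P(7, 12) = 342; 325 is not s-gonal.
s = 9: P(9, 10) = 325. ✓
s = 10: P(10, 9) = 297 and P(10, 10) = 370; 325 is not s-gonal.
s = 11: P(11, 8) = 260 and P(11, 9) = 333; 325 is not s-gonal.
Hits: s ∈ {3, 6, 9} → 3.

3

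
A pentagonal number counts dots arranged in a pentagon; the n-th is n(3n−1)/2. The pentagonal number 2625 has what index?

42

Set n(3n−1)/2 = 2625, giving 3n² − n − 5250 = 0.
So n = (1 + 251) / 6 = 252/6 = 42.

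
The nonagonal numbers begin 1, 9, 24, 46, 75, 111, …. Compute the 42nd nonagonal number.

6069

42·(7·42 − 5)/2 = 42·289/2 = 6069.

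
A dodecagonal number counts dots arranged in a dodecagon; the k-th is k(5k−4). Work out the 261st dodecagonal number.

The 261st dodecagonal number is n(5n−4) with n = 261.
261·(5·261 − 4) = 261·1301 = 339561.

339561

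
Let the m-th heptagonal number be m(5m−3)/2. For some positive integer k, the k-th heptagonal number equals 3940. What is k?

Set n(5n−3)/2 = 3940, giving 5n² − 3n − 7880 = 0.
The discriminant is 9 + 40·3940 = 157609, and √157609 = 397.
So n = (3 + 397) / 10 = 400/10 = 40.

40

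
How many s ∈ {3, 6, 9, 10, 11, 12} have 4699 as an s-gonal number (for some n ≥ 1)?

1

s = 3: P(3, 96) = 4656 and P(3, 97) = 4753; 4699 is not s-gonal.
s = 6: P(6, 48) = 4560 and P(6, 49) = 4753; 4699 is not s-gonal.
s = 9: P(9, 37) = 4699. ✓
s = 10: P(10, 34) = 4522 and P(10, 35) = 4795; 4699 is not s-gonal.
s = 11: P(11, 32) = 4496 and P(11, 33) = 4785; 4699 is not s-gonal.
s = 12: P(12, 31) = 4681 and P(12, 32) = 4992; 4699 is not s-gonal.
Hits: s ∈ {9} → 1.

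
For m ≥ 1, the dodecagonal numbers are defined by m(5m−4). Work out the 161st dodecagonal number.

The 161st dodecagonal number is n(5n−4) with n = 161.
161·(5·161 − 4) = 161·801 = 128961.

128961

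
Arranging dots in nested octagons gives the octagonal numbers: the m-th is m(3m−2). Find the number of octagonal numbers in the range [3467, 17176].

The n-th octagonal number is n(3n−2).
Smallest index with value ≥ 3467: n = 35 (giving 3605).
Largest index with value ≤ 17176: n = 76 (giving 17176).
Indices 35 through 76: 42 terms.

42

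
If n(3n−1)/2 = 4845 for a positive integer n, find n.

57

Set n(3n−1)/2 = 4845, giving 3n² − n − 9690 = 0.
So n = (1 + 341) / 6 = 342/6 = 57.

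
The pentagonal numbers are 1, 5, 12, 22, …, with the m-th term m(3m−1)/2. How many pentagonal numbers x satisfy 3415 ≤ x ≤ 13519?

The n-th pentagonal number is n(3n−1)/2.
Smallest index with value ≥ 3415: n = 48 (giving 3432).
Largest index with value ≤ 13519: n = 95 (giving 13490).
Indices 48 through 95: 48 terms.

48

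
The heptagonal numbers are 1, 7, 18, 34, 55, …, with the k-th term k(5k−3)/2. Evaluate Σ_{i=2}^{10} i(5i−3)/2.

Σ i(5i−3)/2 = (5Σi² − 3Σi) / 2 over i = 2..10.
Σi = 55 − 1 = 54 and Σi² = 385 − 1 = 384.
(5·384 − 3·54) / 2 = 1758/2 = 879.

879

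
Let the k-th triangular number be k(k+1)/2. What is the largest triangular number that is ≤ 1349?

1326

Solve n(n+1)/2 ≤ 1349 for integer n.
n = 51 gives 1326 ≤ 1349, while n = 52 gives 1378 > 1349; so the answer is 1326.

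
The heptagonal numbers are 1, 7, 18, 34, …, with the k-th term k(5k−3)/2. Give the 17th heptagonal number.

17·(5·17 − 3)/2 = 17·82/2 = 17·41 = 697.

697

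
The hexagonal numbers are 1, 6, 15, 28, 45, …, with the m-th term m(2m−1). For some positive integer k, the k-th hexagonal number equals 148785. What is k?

273

Set n(2n−1) = 148785, giving 2n² − n − 148785 = 0.
The discriminant is 1 + 8·148785 = 1190281, and √1190281 = 1091.
So n = (1 + 1091) / 4 = 1092/4 = 273.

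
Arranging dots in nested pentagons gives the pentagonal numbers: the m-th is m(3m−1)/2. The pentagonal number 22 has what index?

Set n(3n−1)/2 = 22, giving 3n² − n − 44 = 0.
The discriminant is 1 + 24·22 = 529, and √529 = 23.
So n = (1 + 23) / 6 = 24/6 = 4.

4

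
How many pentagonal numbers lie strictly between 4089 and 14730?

The n-th pentagonal number is n(3n−1)/2.
Smallest index with value > 4089: n = 53 (giving 4187).
Largest index with value < 14730: n = 99 (giving 14652).
Indices 53 through 99: 47 terms.

47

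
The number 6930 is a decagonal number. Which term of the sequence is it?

42

Set n(4n−3) = 6930, giving 4n² − 3n − 6930 = 0.
The discriminant is 9 + 16·6930 = 110889, and √110889 = 333.
So n = (3 + 333) / 8 = 336/8 = 42.
Check: 42·(4·42 − 3) = 6930. ✓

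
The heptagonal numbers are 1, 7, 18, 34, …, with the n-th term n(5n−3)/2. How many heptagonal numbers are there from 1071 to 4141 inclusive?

21

The n-th heptagonal number is n(5n−3)/2.
Smallest index with value ≥ 1071: n = 21 (giving 1071).
Largest index with value ≤ 4141: n = 41 (giving 4141).
Indices 21 through 41: 21 terms.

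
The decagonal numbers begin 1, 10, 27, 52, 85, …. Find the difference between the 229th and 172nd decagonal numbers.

229·(4·229 − 3) = 209077 and 172·(4·172 − 3) = 117820.
Difference: 209077 − 117820 = 91257.

91257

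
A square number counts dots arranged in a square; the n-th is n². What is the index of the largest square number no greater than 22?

Solve n² ≤ 22 for integer n.
n = 4 gives 16 ≤ 22, while n = 5 gives 25 > 22; so the answer is index 4.

4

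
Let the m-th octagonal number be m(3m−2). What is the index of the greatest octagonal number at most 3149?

Solve n(3n−2) ≤ 3149 for integer n.
n = 32 gives 3008 ≤ 3149, while n = 33 gives 3201 > 3149; so the answer is index 32.

32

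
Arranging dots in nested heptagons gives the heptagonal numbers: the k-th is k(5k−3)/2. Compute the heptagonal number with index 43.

4558

43·(5·43 − 3)/2 = 43·212/2 = 43·106 = 4558.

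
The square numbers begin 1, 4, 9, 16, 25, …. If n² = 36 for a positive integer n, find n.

6

We need n² = 36, so n = √36 = 6.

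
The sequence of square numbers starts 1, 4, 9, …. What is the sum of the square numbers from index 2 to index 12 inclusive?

649

Σ_{i=2}^{12} i² = 650 − 1 = 649.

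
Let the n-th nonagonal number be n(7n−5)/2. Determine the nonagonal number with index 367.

The 367th nonagonal number is n(7n−5)/2 with n = 367.
367·(7·367 − 5)/2 = 367·2564/2 = 367·1282 = 470494.

470494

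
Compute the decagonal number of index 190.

143830

The 190th decagonal number is n(4n−3) with n = 190.
190·(4·190 − 3) = 190·757 = 143830.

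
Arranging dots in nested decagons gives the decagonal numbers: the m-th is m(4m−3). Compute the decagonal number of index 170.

115090

170·(4·170 − 3) = 170·677 = 115090.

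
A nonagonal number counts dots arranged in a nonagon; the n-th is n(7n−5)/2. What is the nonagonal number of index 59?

The 59th nonagonal number is n(7n−5)/2 with n = 59.
59·(7·59 − 5)/2 = 59·408/2 = 59·204 = 12036.

12036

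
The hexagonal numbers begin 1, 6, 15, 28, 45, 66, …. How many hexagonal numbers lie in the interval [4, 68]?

The n-th hexagonal number is n(2n−1).
Smallest index with value ≥ 4: n = 2 (giving 6).
Largest index with value ≤ 68: n = 6 (giving 66).
Indices 2 through 6: 5 terms.

5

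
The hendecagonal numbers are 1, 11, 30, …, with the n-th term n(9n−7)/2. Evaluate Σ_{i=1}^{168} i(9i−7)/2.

Σ i(9i−7)/2 = (9Σi² − 7Σi) / 2 over i = 1..168.
Σi = 14196 and Σi² = 1594684.
(9·1594684 − 7·14196) / 2 = 14252784/2 = 7126392.

7126392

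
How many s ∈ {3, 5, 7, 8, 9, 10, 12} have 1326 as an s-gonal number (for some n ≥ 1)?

s = 3: P(3, 51) = 1326. ✓
s = 5: P(5, 29) = 1247 and P(5, 30) = 1335; 1326 is not s-gonal.
s = 7: P(7, 23) = 1288 and P(7, 24) = 1404; 1326 is not s-gonal.
s = 8: P(8, 21) = 1281 and P(8, 22) = 1408; 1326 is not s-gonal.
s = 9: P(9, 19) = 1216 and P(9, 20) = 1350; 1326 is not s-gonal.
s = 10: P(10, 18) = 1242 and P(10, 19) = 1387; 1326 is not s-gonal.
s = 12: P(12, 16) = 1216 and P(12, 17) = 1377; 1326 is not s-gonal.
Hits: s ∈ {3} → 1.

1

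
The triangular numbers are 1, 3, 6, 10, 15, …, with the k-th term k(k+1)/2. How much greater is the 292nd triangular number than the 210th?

20623

292·293/2 = 42778 and 210·211/2 = 22155.
Difference: 42778 − 22155 = 20623.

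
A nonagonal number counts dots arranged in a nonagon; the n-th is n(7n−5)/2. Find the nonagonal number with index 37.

37·(7·37 − 5)/2 = 37·254/2 = 37·127 = 4699.

4699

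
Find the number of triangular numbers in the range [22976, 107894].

251

The n-th triangular number is n(n+1)/2.
Smallest index with value ≥ 22976: n = 214 (giving 23005).
Largest index with value ≤ 107894: n = 464 (giving 107880).
Indices 214 through 464: 251 terms.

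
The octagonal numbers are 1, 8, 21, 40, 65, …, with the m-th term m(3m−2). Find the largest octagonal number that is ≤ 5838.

5720

Solve n(3n−2) ≤ 5838 for integer n.
n = 44 gives 5720 ≤ 5838, while n = 45 gives 5985 > 5838; so the answer is 5720.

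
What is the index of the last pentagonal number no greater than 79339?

230

Solve n(3n−1)/2 ≤ 79339 for integer n.
n = 230 gives 79235 ≤ 79339, while n = 231 gives 79926 > 79339; so the answer is index 230.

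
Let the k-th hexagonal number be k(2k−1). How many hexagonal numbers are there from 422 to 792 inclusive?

The n-th hexagonal number is n(2n−1).
Smallest index with value ≥ 422: n = 15 (giving 435).
Largest index with value ≤ 792: n = 20 (giving 780).
Indices 15 through 20: 6 terms.

6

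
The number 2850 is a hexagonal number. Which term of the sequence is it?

Set n(2n−1) = 2850, giving 2n² − n − 2850 = 0.
The discriminant is 1 + 8·2850 = 22801, and √22801 = 151.
So n = (1 + 151) / 4 = 152/4 = 38.

38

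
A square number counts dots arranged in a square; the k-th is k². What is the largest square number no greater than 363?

361

Solve n² ≤ 363 for integer n.
n = 19 gives 361 ≤ 363, while n = 20 gives 400 > 363; so the answer is 361.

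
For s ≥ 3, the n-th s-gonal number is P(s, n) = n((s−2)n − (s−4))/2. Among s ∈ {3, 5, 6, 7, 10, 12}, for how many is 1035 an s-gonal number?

2

s = 3: P(3, 45) = 1035. ✓
s = 5: P(5, 26) = 1001 and P(5, 27) = 1080; 1035 is not s-gonal.
s = 6: P(6, 23) = 1035. ✓
s = 7: P(7, 20) = 970 and P(7, 21) = 1071; 1035 is not s-gonal.
s = 10: P(10, 16) = 976 and P(10, 17) = 1105; 1035 is not s-gonal.
s = 12: P(12, 14) = 924 and P(12, 15) = 1065; 1035 is not s-gonal.
Hits: s ∈ {3, 6} → 2.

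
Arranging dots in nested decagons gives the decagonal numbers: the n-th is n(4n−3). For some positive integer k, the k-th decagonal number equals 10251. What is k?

51

Set n(4n−3) = 10251, giving 4n² − 3n − 10251 = 0.
The discriminant is 9 + 16·10251 = 164025, and √164025 = 405.
So n = (3 + 405) / 8 = 408/8 = 51.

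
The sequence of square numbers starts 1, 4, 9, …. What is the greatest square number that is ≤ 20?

16

Solve n² ≤ 20 for integer n.
n = 4 gives 16 ≤ 20, while n = 5 gives 25 > 20; so the answer is 16.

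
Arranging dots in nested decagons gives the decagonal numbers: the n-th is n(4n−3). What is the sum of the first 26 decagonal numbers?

Σ i(4i−3) = 4Σi² − 3Σi over i = 1..26.
Σi = 351 and Σi² = 6201.
4·6201 − 3·351 = 23751.

23751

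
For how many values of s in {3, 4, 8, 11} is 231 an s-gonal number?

1

s = 3: P(3, 21) = 231. ✓
s = 4: P(4, 15) = 225 and P(4, 16) = 256; 231 is not s-gonal.
s = 8: P(8, 9) = 225 and P(8, 10) = 280; 231 is not s-gonal.
s = 11: P(11, 7) = 196 and P(11, 8) = 260; 231 is not s-gonal.
Hits: s ∈ {3} → 1.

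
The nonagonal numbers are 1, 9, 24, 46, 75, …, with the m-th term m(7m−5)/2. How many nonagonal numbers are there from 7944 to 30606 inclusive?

46

The n-th nonagonal number is n(7n−5)/2.
Smallest index with value ≥ 7944: n = 48 (giving 7944).
Largest index with value ≤ 30606: n = 93 (giving 30039).
Indices 48 through 93: 46 terms.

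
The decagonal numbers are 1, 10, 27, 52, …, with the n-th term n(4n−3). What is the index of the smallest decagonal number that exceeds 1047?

17

Solve n(4n−3) > 1047 for integer n.
The largest n with value ≤ 1047 is 16 (since 976 ≤ 1047 < 1105), so the first above is n = 17, value 1105.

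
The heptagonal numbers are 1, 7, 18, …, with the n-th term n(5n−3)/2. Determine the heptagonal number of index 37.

3367

The 37th heptagonal number is n(5n−3)/2 with n = 37.
37·(5·37 − 3)/2 = 37·182/2 = 37·91 = 3367.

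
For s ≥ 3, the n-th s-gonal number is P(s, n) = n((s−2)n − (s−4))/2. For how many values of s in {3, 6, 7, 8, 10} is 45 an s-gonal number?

2

s = 3: P(3, 9) = 45. ✓
s = 6: P(6, 5) = 45. ✓
s = 7: P(7, 4) = 34 and P(7, 5) = 55; 45 is not s-gonal.
s = 8: P(8, 4) = 40 and P(8, 5) = 65; 45 is not s-gonal.
s = 10: P(10, 3) = 27 and P(10, 4) = 52; 45 is not s-gonal.
Hits: s ∈ {3, 6} → 2.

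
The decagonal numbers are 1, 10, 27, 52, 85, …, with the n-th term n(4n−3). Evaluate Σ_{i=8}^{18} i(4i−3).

Σ i(4i−3) = 4Σi² − 3Σi over i = 8..18.
Σi = 171 − 28 = 143 and Σi² = 2109 − 140 = 1969.
4·1969 − 3·143 = 7447.

7447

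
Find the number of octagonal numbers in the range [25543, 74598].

The n-th octagonal number is n(3n−2).
Smallest index with value ≥ 25543: n = 93 (giving 25761).
Largest index with value ≤ 74598: n = 158 (giving 74576).
Indices 93 through 158: 66 terms.

66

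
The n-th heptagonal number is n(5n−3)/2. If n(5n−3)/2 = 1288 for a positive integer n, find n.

23

Set n(5n−3)/2 = 1288, giving 5n² − 3n − 2576 = 0.
The discriminant is 9 + 40·1288 = 51529, and √51529 = 227.
So n = (3 + 227) / 10 = 230/10 = 23.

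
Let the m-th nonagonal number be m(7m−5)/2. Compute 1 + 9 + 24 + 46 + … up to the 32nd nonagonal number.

38720

Σ i(7i−5)/2 = (7Σi² − 5Σi) / 2 over i = 1..32.
Σi = 528 and Σi² = 11440.
(7·11440 − 5·528) / 2 = 77440/2 = 38720.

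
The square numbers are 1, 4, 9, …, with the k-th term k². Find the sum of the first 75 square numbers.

143450

Σ_{i=1}^{75} i² = 75·76·151/6 = 143450.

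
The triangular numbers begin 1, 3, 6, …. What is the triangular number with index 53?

1431

The 53rd triangular number is n(n+1)/2 with n = 53.
53·54/2 = 2862/2 = 1431.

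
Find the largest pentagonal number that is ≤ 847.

Solve n(3n−1)/2 ≤ 847 for integer n.
n = 23 gives 782 ≤ 847, while n = 24 gives 852 > 847; so the answer is 782.

782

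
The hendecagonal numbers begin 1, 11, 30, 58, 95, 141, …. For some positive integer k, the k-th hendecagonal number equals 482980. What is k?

Set n(9n−7)/2 = 482980, giving 9n² − 7n − 965960 = 0.
So n = (7 + 5897) / 18 = 5904/18 = 328.
Check: 328·(9·328 − 7)/2 = 482980. ✓

328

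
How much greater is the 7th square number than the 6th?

13

n² − (n−1)² = 2n − 1, so 7² − 6² = 2·7 − 1 = 13.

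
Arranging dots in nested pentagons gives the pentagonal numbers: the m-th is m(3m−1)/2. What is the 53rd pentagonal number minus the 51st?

311

53·(3·53 − 1)/2 = 4187 and 51·(3·51 − 1)/2 = 3876.
Difference: 4187 − 3876 = 311.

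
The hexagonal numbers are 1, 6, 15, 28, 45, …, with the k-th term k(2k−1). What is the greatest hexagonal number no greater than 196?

190

Solve n(2n−1) ≤ 196 for integer n.
n = 10 gives 190 ≤ 196, while n = 11 gives 231 > 196; so the answer is 190.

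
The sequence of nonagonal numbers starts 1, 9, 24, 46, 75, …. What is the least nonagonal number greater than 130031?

131241

Solve n(7n−5)/2 > 130031 for integer n.
The largest n with value ≤ 130031 is 193 (since 129889 ≤ 130031 < 131241), so the first above is n = 194, value 131241.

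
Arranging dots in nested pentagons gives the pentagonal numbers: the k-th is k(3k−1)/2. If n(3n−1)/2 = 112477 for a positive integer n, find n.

Set n(3n−1)/2 = 112477, giving 3n² − n − 224954 = 0.
The discriminant is 1 + 24·112477 = 2699449, and √2699449 = 1643.
So n = (1 + 1643) / 6 = 1644/6 = 274.
Check: 274·(3·274 − 1)/2 = 112477. ✓

274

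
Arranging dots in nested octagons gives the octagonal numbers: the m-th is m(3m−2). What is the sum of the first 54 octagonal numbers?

Σ i(3i−2) = 3Σi² − 2Σi over i = 1..54.
Σi = 1485 and Σi² = 53955.
3·53955 − 2·1485 = 158895.

158895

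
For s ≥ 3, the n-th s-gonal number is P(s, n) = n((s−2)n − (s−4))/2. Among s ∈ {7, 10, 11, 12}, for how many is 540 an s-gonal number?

s = 7: P(7, 15) = 540. ✓
s = 10: P(10, 12) = 540. ✓
s = 11: P(11, 11) = 506 and P(11, 12) = 606; 540 is not s-gonal.
s = 12: P(12, 10) = 460 and P(12, 11) = 561; 540 is not s-gonal.
Hits: s ∈ {7, 10} → 2.

2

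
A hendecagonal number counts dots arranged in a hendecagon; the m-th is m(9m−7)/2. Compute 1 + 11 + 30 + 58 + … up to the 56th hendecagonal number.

Σ i(9i−7)/2 = (9Σi² − 7Σi) / 2 over i = 1..56.
Σi = 1596 and Σi² = 60116.
(9·60116 − 7·1596) / 2 = 529872/2 = 264936.

264936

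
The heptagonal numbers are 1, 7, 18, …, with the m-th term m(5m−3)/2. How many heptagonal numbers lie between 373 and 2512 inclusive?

20

The n-th heptagonal number is n(5n−3)/2.
Smallest index with value ≥ 373: n = 13 (giving 403).
Largest index with value ≤ 2512: n = 32 (giving 2512).
Indices 13 through 32: 20 terms.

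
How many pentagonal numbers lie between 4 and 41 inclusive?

The n-th pentagonal number is n(3n−1)/2.
Smallest index with value ≥ 4: n = 2 (giving 5).
Largest index with value ≤ 41: n = 5 (giving 35).
Indices 2 through 5: 4 terms.

4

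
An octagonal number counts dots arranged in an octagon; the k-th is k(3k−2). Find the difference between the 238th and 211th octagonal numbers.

238·(3·238 − 2) = 169456 and 211·(3·211 − 2) = 133141.
Difference: 169456 − 133141 = 36315.

36315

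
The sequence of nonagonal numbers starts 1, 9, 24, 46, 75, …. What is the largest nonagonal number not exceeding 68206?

67276

Solve n(7n−5)/2 ≤ 68206 for integer n.
n = 139 gives 67276 ≤ 68206, while n = 140 gives 68250 > 68206; so the answer is 67276.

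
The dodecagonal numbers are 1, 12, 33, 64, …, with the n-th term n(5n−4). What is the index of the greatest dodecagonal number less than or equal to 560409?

335

Solve n(5n−4) ≤ 560409 for integer n.
n = 335 gives 559785 ≤ 560409, while n = 336 gives 563136 > 560409; so the answer is index 335.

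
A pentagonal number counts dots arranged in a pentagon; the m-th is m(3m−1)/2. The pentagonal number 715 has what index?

Set n(3n−1)/2 = 715, giving 3n² − n − 1430 = 0.
The discriminant is 1 + 24·715 = 17161, and √17161 = 131.
So n = (1 + 131) / 6 = 132/6 = 22.

22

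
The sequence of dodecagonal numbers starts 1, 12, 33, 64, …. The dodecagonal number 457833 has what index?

Set n(5n−4) = 457833, giving 5n² − 4n − 457833 = 0.
The discriminant is 16 + 20·457833 = 9156676, and √9156676 = 3026.
So n = (4 + 3026) / 10 = 3030/10 = 303.
Check: 303·(5·303 − 4) = 457833. ✓

303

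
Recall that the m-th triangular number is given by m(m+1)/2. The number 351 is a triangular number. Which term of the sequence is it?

Set n(n+1)/2 = 351, giving n² + n − 702 = 0.
The discriminant is 1 + 8·351 = 2809, and √2809 = 53.
So n = (-1 + 53) / 2 = 52/2 = 26.
Check: 26·27/2 = 351. ✓

26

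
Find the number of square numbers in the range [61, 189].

The n-th square number is n².
Smallest index with value ≥ 61: n = 8 (giving 64).
Largest index with value ≤ 189: n = 13 (giving 169).
Indices 8 through 13: 6 terms.

6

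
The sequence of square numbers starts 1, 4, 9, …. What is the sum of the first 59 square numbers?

70210

Σ_{i=1}^{59} i² = 59·60·119/6 = 70210.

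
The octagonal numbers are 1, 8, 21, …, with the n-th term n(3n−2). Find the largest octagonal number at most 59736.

59361

Solve n(3n−2) ≤ 59736 for integer n.
n = 141 gives 59361 ≤ 59736, while n = 142 gives 60208 > 59736; so the answer is 59361.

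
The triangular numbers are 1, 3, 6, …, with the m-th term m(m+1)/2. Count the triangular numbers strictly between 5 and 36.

The n-th triangular number is n(n+1)/2.
Smallest index with value > 5: n = 3 (giving 6).
Largest index with value < 36: n = 7 (giving 28).
Indices 3 through 7: 5 terms.

5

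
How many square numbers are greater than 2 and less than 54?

The n-th square number is n².
Smallest index with value > 2: n = 2 (giving 4).
Largest index with value < 54: n = 7 (giving 49).
Indices 2 through 7: 6 terms.

6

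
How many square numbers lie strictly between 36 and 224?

The n-th square number is n².
Smallest index with value > 36: n = 7 (giving 49).
Largest index with value < 224: n = 14 (giving 196).
Indices 7 through 14: 8 terms.

8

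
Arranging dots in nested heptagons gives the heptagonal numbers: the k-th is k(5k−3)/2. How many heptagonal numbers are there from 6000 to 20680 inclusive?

42

The n-th heptagonal number is n(5n−3)/2.
Smallest index with value ≥ 6000: n = 50 (giving 6175).
Largest index with value ≤ 20680: n = 91 (giving 20566).
Indices 50 through 91: 42 terms.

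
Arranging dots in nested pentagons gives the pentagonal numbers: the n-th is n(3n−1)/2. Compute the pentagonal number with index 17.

The 17th pentagonal number is n(3n−1)/2 with n = 17.
17·(3·17 − 1)/2 = 17·50/2 = 17·25 = 425.

425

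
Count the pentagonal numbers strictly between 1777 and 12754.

The n-th pentagonal number is n(3n−1)/2.
Smallest index with value > 1777: n = 35 (giving 1820).
Largest index with value < 12754: n = 92 (giving 12650).
Indices 35 through 92: 58 terms.

58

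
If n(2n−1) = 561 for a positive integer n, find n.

17

Set n(2n−1) = 561, giving 2n² − n − 561 = 0.
The discriminant is 1 + 8·561 = 4489, and √4489 = 67.
So n = (1 + 67) / 4 = 68/4 = 17.
Check: 17·(2·17 − 1) = 561. ✓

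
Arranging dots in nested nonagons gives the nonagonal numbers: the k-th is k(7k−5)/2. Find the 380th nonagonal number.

The 380th nonagonal number is n(7n−5)/2 with n = 380.
380·(7·380 − 5)/2 = 380·2655/2 = 504450.

504450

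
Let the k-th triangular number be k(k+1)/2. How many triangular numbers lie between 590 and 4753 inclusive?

64

The n-th triangular number is n(n+1)/2.
Smallest index with value ≥ 590: n = 34 (giving 595).
Largest index with value ≤ 4753: n = 97 (giving 4753).
Indices 34 through 97: 64 terms.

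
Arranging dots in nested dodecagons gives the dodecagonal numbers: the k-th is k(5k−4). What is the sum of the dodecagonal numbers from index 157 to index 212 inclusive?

Σ i(5i−4) = 5Σi² − 4Σi over i = 157..212.
Σi = 22578 − 12246 = 10332 and Σi² = 3198550 − 1277666 = 1920884.
5·1920884 − 4·10332 = 9563092.

9563092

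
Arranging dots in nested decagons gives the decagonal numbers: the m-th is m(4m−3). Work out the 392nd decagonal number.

613480

The 392nd decagonal number is n(4n−3) with n = 392.
392·(4·392 − 3) = 392·1565 = 613480.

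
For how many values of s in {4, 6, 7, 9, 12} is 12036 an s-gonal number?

s = 4: P(4, 109) = 11881 and P(4, 110) = 12100; 12036 is not s-gonal.
s = 6: P(6, 77) = 11781 and P(6, 78) = 12090; 12036 is not s-gonal.
s = 7: P(7, 69) = 11799 and P(7, 70) = 12145; 12036 is not s-gonal.
s = 9: P(9, 59) = 12036. ✓
s = 12: P(12, 49) = 11809 and P(12, 50) = 12300; 12036 is not s-gonal.
Hits: s ∈ {9} → 1.

1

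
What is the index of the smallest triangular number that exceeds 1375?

52

Solve n(n+1)/2 > 1375 for integer n.
The largest n with value ≤ 1375 is 51 (since 1326 ≤ 1375 < 1378), so the first above is n = 52, value 1378.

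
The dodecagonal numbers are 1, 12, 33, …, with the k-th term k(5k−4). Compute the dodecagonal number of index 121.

72721

The 121st dodecagonal number is n(5n−4) with n = 121.
121·(5·121 − 4) = 121·601 = 72721.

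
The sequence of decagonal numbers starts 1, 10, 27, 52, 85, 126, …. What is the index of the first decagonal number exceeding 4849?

Solve n(4n−3) > 4849 for integer n.
The largest n with value ≤ 4849 is 35 (since 4795 ≤ 4849 < 5076), so the first above is n = 36, value 5076.

36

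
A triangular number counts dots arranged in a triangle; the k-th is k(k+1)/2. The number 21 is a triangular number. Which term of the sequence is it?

Set n(n+1)/2 = 21, giving n² + n − 42 = 0.
The discriminant is 1 + 8·21 = 169, and √169 = 13.
So n = (-1 + 13) / 2 = 12/2 = 6.

6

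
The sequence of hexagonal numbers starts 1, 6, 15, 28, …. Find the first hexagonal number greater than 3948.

4005

Solve n(2n−1) > 3948 for integer n.
The largest n with value ≤ 3948 is 44 (since 3828 ≤ 3948 < 4005), so the first above is n = 45, value 4005.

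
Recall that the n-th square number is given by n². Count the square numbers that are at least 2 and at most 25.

4

The n-th square number is n².
Smallest index with value ≥ 2: n = 2 (giving 4).
Largest index with value ≤ 25: n = 5 (giving 25).
Indices 2 through 5: 4 terms.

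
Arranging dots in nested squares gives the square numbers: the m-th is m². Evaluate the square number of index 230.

The 230th square number is n² with n = 230.
230² = 52900.

52900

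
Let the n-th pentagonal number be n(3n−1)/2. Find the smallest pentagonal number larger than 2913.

Solve n(3n−1)/2 > 2913 for integer n.
The largest n with value ≤ 2913 is 44 (since 2882 ≤ 2913 < 3015), so the first above is n = 45, value 3015.

3015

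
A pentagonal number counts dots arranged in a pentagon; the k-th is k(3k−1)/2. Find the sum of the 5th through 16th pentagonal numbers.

2136

Σ i(3i−1)/2 = (3Σi² − Σi) / 2 over i = 5..16.
Σi = 136 − 10 = 126 and Σi² = 1496 − 30 = 1466.
(3·1466 − 1·126) / 2 = 4272/2 = 2136.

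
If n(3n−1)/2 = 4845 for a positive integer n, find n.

57

Set n(3n−1)/2 = 4845, giving 3n² − n − 9690 = 0.
The discriminant is 1 + 24·4845 = 116281, and √116281 = 341.
So n = (1 + 341) / 6 = 342/6 = 57.
Check: 57·(3·57 − 1)/2 = 4845. ✓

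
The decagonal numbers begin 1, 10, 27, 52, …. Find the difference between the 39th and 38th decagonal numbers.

Consecutive decagonal numbers differ by 8n − 7: here 8·39 − 7 = 305.

305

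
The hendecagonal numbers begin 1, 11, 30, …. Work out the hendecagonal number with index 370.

The 370th hendecagonal number is n(9n−7)/2 with n = 370.
370·(9·370 − 7)/2 = 370·3323/2 = 614755.

614755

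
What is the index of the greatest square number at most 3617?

60

Solve n² ≤ 3617 for integer n.
n = 60 gives 3600 ≤ 3617, while n = 61 gives 3721 > 3617; so the answer is index 60.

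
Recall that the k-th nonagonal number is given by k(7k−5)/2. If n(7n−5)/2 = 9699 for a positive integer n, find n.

Set n(7n−5)/2 = 9699, giving 7n² − 5n − 19398 = 0.
The discriminant is 25 + 56·9699 = 543169, and √543169 = 737.
So n = (5 + 737) / 14 = 742/14 = 53.
Check: 53·(7·53 − 5)/2 = 9699. ✓

53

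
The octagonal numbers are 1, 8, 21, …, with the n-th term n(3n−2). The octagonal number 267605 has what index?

Set n(3n−2) = 267605, giving 3n² − 2n − 267605 = 0.
So n = (2 + 1792) / 6 = 1794/6 = 299.

299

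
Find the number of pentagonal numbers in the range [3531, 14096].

The n-th pentagonal number is n(3n−1)/2.
Smallest index with value ≥ 3531: n = 49 (giving 3577).
Largest index with value ≤ 14096: n = 97 (giving 14065).
Indices 49 through 97: 49 terms.

49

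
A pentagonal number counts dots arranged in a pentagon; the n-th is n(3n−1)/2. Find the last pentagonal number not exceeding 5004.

4845

Solve n(3n−1)/2 ≤ 5004 for integer n.
n = 57 gives 4845 ≤ 5004, while n = 58 gives 5017 > 5004; so the answer is 4845.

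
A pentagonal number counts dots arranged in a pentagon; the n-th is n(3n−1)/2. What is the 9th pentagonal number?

117

The 9th pentagonal number is n(3n−1)/2 with n = 9.
9·(3·9 − 1)/2 = 9·26/2 = 9·13 = 117.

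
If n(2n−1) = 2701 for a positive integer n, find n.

Set n(2n−1) = 2701, giving 2n² − n − 2701 = 0.
So n = (1 + 147) / 4 = 148/4 = 37.
Check: 37·(2·37 − 1) = 2701. ✓

37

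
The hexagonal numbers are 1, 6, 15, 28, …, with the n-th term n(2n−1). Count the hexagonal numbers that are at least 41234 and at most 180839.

The n-th hexagonal number is n(2n−1).
Smallest index with value ≥ 41234: n = 144 (giving 41328).
Largest index with value ≤ 180839: n = 300 (giving 179700).
Indices 144 through 300: 157 terms.

157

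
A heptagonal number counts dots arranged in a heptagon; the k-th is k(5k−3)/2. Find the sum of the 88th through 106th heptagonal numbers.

445588

Σ i(5i−3)/2 = (5Σi² − 3Σi) / 2 over i = 88..106.
Σi = 5671 − 3828 = 1843 and Σi² = 402641 − 223300 = 179341.
(5·179341 − 3·1843) / 2 = 891176/2 = 445588.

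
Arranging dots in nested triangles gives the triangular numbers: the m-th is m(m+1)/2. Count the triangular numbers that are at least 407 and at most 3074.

The n-th triangular number is n(n+1)/2.
Smallest index with value ≥ 407: n = 29 (giving 435).
Largest index with value ≤ 3074: n = 77 (giving 3003).
Indices 29 through 77: 49 terms.

49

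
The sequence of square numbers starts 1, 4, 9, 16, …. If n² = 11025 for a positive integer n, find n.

105

We need n² = 11025, so n = √11025 = 105.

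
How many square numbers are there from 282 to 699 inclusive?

The n-th square number is n².
Smallest index with value ≥ 282: n = 17 (giving 289).
Largest index with value ≤ 699: n = 26 (giving 676).
Indices 17 through 26: 10 terms.

10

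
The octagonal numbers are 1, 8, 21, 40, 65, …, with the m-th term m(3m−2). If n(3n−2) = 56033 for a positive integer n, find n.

137

Set n(3n−2) = 56033, giving 3n² − 2n − 56033 = 0.
So n = (2 + 820) / 6 = 822/6 = 137.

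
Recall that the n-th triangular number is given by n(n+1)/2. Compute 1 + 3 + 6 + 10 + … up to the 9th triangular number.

Σ i(i+1)/2 = (Σi² + Σi) / 2 over i = 1..9.
Σi = 45 and Σi² = 285.
(1·285 + 1·45) / 2 = 330/2 = 165.

165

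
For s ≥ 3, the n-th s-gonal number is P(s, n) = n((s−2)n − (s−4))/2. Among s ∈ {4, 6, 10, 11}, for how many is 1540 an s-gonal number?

s = 4: P(4, 39) = 1521 and P(4, 40) = 1600; 1540 is not s-gonal.
s = 6: P(6, 28) = 1540. ✓
s = 10: P(10, 20) = 1540. ✓
s = 11: P(11, 18) = 1395 and P(11, 19) = 1558; 1540 is not s-gonal.
Hits: s ∈ {6, 10} → 2.

2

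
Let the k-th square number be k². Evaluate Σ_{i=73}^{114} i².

Σ_{i=73}^{114} i² = 500365 − 127020 = 373345.

373345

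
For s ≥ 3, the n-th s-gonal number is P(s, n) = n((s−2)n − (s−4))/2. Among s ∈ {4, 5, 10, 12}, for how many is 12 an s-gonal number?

s = 4: P(4, 3) = 9 and P(4, 4) = 16; 12 is not s-gonal.
s = 5: P(5, 3) = 12. ✓
s = 10: P(10, 2) = 10 and P(10, 3) = 27; 12 is not s-gonal.
s = 12: P(12, 2) = 12. ✓
Hits: s ∈ {5, 12} → 2.

2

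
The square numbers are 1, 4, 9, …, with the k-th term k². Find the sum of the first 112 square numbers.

Σ_{i=1}^{112} i² = 112·113·225/6 = 474600.

474600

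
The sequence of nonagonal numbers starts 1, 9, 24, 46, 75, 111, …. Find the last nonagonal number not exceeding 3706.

3504

Solve n(7n−5)/2 ≤ 3706 for integer n.
n = 32 gives 3504 ≤ 3706, while n = 33 gives 3729 > 3706; so the answer is 3504.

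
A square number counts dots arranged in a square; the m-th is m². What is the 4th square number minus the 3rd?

7

n² − (n−1)² = 2n − 1, so 4² − 3² = 2·4 − 1 = 7.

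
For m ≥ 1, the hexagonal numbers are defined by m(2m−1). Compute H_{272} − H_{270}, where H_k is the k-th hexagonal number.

2166

272·(2·272 − 1) = 147696 and 270·(2·270 − 1) = 145530.
Difference: 147696 − 145530 = 2166.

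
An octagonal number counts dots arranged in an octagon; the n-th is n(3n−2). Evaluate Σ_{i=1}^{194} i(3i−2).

Σ i(3i−2) = 3Σi² − 2Σi over i = 1..194.
Σi = 18915 and Σi² = 2452645.
3·2452645 − 2·18915 = 7320105.

7320105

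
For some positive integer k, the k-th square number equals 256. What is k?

We need n² = 256, so n = √256 = 16.

16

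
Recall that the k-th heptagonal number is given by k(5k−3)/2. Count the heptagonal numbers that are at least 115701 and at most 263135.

The n-th heptagonal number is n(5n−3)/2.
Smallest index with value ≥ 115701: n = 216 (giving 116316).
Largest index with value ≤ 263135: n = 324 (giving 261954).
Indices 216 through 324: 109 terms.

109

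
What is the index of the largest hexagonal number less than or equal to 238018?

345

Solve n(2n−1) ≤ 238018 for integer n.
n = 345 gives 237705 ≤ 238018, while n = 346 gives 239086 > 238018; so the answer is index 345.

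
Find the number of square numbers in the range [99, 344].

The n-th square number is n².
Smallest index with value ≥ 99: n = 10 (giving 100).
Largest index with value ≤ 344: n = 18 (giving 324).
Indices 10 through 18: 9 terms.

9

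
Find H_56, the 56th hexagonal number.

The 56th hexagonal number is n(2n−1) with n = 56.
56·(2·56 − 1) = 56·111 = 6216.

6216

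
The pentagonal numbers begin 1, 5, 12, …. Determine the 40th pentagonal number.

2380

The 40th pentagonal number is n(3n−1)/2 with n = 40.
40·(3·40 − 1)/2 = 40·119/2 = 2380.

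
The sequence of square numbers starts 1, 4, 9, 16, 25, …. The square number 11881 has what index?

We need n² = 11881, so n = √11881 = 109.
Check: 109² = 11881. ✓

109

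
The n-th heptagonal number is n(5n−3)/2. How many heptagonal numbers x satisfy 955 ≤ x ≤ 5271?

The n-th heptagonal number is n(5n−3)/2.
Smallest index with value ≥ 955: n = 20 (giving 970).
Largest index with value ≤ 5271: n = 46 (giving 5221).
Indices 20 through 46: 27 terms.

27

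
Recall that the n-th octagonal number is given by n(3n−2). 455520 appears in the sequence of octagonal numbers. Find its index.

390

Set n(3n−2) = 455520, giving 3n² − 2n − 455520 = 0.
The discriminant is 4 + 12·455520 = 5466244, and √5466244 = 2338.
So n = (2 + 2338) / 6 = 2340/6 = 390.
Check: 390·(3·390 − 2) = 455520. ✓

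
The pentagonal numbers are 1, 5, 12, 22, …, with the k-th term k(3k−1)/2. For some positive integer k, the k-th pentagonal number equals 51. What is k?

6

Set n(3n−1)/2 = 51, giving 3n² − n − 102 = 0.
The discriminant is 1 + 24·51 = 1225, and √1225 = 35.
So n = (1 + 35) / 6 = 36/6 = 6.
Check: 6·(3·6 − 1)/2 = 51. ✓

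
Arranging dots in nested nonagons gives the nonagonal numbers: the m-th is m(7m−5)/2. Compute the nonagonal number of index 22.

1639

The 22nd nonagonal number is n(7n−5)/2 with n = 22.
22·(7·22 − 5)/2 = 22·149/2 = 1639.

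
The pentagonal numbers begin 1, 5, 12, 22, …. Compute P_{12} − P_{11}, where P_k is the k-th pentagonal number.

Consecutive pentagonal numbers differ by 3n − 2: here 3·12 − 2 = 34.

34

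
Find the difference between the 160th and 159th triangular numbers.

160

Consecutive triangular numbers differ by n: T_{160} − T_{159} = 160.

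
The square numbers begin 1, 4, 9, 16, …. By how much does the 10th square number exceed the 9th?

n² − (n−1)² = 2n − 1, so 10² − 9² = 2·10 − 1 = 19.

19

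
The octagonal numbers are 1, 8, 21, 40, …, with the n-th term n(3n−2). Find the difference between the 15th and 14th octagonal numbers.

Consecutive octagonal numbers differ by 6n − 5: here 6·15 − 5 = 85.

85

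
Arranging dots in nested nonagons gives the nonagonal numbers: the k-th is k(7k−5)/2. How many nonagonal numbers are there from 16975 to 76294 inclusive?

79

The n-th nonagonal number is n(7n−5)/2.
Smallest index with value ≥ 16975: n = 70 (giving 16975).
Largest index with value ≤ 76294: n = 148 (giving 76294).
Indices 70 through 148: 79 terms.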